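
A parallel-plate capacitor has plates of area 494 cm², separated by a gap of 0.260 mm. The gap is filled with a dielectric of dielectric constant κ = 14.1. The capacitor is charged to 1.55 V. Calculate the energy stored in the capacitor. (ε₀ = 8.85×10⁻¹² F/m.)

A = 494 cm² = 4.94×10⁻² m².
C = κε₀A/d = 14.1 × 8.85×10⁻¹² × 4.94×10⁻² / 2.60×10⁻⁴ = 2.37×10⁻⁸ F.
U = ½CV² = ½ × 2.37×10⁻⁸ × (1.55)² = 2.85×10⁻⁸ J.

28.5 nJ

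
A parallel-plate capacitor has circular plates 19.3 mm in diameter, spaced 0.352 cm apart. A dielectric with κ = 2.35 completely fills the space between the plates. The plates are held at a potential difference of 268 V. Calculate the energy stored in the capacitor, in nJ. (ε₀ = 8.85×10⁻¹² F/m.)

A = π(19.3/2 mm)² = 2.93×10⁻⁴ m².
C = κε₀A/d = 2.35 × 8.85×10⁻¹² × 2.93×10⁻⁴ / 3.52×10⁻³ = 1.73×10⁻¹² F.
U = ½CV² = ½ × 1.73×10⁻¹² × (268)² = 6.21×10⁻⁸ J.

U ≈ 62.1 nJ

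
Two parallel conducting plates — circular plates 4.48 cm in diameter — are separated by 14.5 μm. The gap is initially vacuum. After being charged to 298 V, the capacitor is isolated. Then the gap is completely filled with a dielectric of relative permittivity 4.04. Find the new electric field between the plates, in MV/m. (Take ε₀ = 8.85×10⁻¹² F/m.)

A = π(4.48/2 cm)² = 1.58×10⁻³ m².
Initially C₁ = ε₀A/d = 8.85×10⁻¹² × 1.58×10⁻³ / 1.45×10⁻⁵ = 9.62×10⁻¹⁰ F.
E₁ = 2.06×10⁷ V/m.
Isolated ⇒ Q is held fixed. V₂ = Q/C₂ = V₁/4.04; E = V/d, so E₂/E₁ = (V₂/V₁)(d₁/d₂) = 0.248.
E₂ = 0.248 × 2.06×10⁷ = 5.09×10⁶ V/m.

5.09 MV/m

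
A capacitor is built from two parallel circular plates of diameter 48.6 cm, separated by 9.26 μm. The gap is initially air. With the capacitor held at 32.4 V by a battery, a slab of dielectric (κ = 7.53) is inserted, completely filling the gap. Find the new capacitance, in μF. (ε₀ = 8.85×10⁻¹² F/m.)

A = π(48.6/2 cm)² = 0.186 m².
Initially C₁ = ε₀A/d = 8.85×10⁻¹² × 0.186 / 9.26×10⁻⁶ = 1.77×10⁻⁷ F.
C = κε₀A/d scales with κ, so C₂/C₁ = κ = 7.53.
C₂ = 7.53 × 1.77×10⁻⁷ = 1.34×10⁻⁶ F.

C ≈ 1.34 μF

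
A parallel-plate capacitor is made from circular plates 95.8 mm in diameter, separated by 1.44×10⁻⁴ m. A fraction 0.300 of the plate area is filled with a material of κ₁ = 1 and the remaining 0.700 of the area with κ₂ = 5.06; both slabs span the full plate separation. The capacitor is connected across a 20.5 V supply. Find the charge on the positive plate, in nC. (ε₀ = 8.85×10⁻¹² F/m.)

A = π(95.8/2 mm)² = 7.21×10⁻³ m².
Side-by-side slabs ⇒ two capacitors in parallel, each spanning the full gap.
C₁ = κ₁ε₀A₁/d = 1.00 × 8.85×10⁻¹² × 2.16×10⁻³ / 1.44×10⁻⁴ = 1.33×10⁻¹⁰ F.
C₂ = κ₂ε₀A₂/d = 5.06 × 8.85×10⁻¹² × 5.05×10⁻³ / 1.44×10⁻⁴ = 1.57×10⁻⁹ F.
C = C₁ + C₂ = 1.70×10⁻⁹ F.
Q = CV = 1.70×10⁻⁹ × 20.5 = 3.49×10⁻⁸ C.

Q ≈ 34.9 nC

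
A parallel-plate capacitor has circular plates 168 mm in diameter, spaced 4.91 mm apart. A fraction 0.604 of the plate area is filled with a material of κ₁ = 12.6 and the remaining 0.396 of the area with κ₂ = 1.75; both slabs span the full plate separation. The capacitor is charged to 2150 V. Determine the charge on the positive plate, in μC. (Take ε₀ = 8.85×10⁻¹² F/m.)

Q ≈ 0.713 μC

A = π(168/2 mm)² = 2.22×10⁻² m².
Side-by-side slabs ⇒ two capacitors in parallel, each spanning the full gap.
C₁ = κ₁ε₀A₁/d = 12.6 × 8.85×10⁻¹² × 1.34×10⁻² / 4.91×10⁻³ = 3.04×10⁻¹⁰ F.
C₂ = κ₂ε₀A₂/d = 1.75 × 8.85×10⁻¹² × 8.78×10⁻³ / 4.91×10⁻³ = 2.77×10⁻¹¹ F.
C = C₁ + C₂ = 3.32×10⁻¹⁰ F.
Q = CV = 3.32×10⁻¹⁰ × 2150 = 7.13×10⁻⁷ C.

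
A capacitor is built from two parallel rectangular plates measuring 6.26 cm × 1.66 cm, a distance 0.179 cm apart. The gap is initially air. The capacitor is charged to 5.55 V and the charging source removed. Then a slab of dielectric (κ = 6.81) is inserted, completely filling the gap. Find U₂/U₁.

0.147

Isolated ⇒ Q is held fixed.
C₂ = 6.81 C₁ and U = Q²/(2C), so U₂/U₁ = C₁/C₂ = 0.147.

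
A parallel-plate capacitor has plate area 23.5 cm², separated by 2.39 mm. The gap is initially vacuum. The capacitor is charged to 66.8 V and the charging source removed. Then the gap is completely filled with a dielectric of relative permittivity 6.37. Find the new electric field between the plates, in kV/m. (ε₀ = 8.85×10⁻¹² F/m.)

4.39 kV/m

A = 23.5 cm² = 2.35×10⁻³ m².
Initially C₁ = ε₀A/d = 8.85×10⁻¹² × 2.35×10⁻³ / 2.39×10⁻³ = 8.70×10⁻¹² F.
E₁ = 2.79×10⁴ V/m.
Isolated ⇒ Q is held fixed. V₂ = Q/C₂ = V₁/6.37; E = V/d, so E₂/E₁ = (V₂/V₁)(d₁/d₂) = 0.157.
E₂ = 0.157 × 2.79×10⁴ = 4.39×10³ V/m.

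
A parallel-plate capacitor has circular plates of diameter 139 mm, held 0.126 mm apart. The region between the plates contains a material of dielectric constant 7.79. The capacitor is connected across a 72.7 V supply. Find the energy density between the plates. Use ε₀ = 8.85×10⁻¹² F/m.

u ≈ 11.5 J/m³

E = V/d = 72.7 / 1.26×10⁻⁴ = 5.77×10⁵ V/m.
u = ½κε₀E² = ½ × 7.79 × 8.85×10⁻¹² × (5.77×10⁵)² = 11.5 J/m³.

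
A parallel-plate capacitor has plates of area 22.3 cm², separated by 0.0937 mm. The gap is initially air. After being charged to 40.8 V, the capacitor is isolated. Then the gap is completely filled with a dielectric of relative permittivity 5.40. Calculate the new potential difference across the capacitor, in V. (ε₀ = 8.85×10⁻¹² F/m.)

A = 22.3 cm² = 2.23×10⁻³ m².
Initially C₁ = ε₀A/d = 8.85×10⁻¹² × 2.23×10⁻³ / 9.37×10⁻⁵ = 2.11×10⁻¹⁰ F.
V₁ = 40.8 V.
Isolated ⇒ Q is held fixed. C₂ = 5.40 C₁ and V = Q/C, so V₂/V₁ = C₁/C₂ = 0.185.
V₂ = 0.185 × 40.8 = 7.56 V.

V ≈ 7.56 V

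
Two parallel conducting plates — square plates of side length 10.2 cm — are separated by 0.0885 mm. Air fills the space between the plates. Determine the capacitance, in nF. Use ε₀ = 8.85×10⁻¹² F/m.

1.04 nF

A = (10.2 cm)² = 1.04×10⁻² m².
C = ε₀A/d = 8.85×10⁻¹² × 1.04×10⁻² / 8.85×10⁻⁵ = 1.04×10⁻⁹ F.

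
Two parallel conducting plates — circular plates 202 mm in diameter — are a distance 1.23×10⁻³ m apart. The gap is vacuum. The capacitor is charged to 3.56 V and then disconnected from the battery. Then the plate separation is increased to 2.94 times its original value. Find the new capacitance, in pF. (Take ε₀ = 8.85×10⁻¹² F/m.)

A = π(202/2 mm)² = 3.20×10⁻² m².
Initially C₁ = ε₀A/d = 8.85×10⁻¹² × 3.20×10⁻² / 1.23×10⁻³ = 2.31×10⁻¹⁰ F.
C = ε₀A/d scales as 1/d, so C₂/C₁ = d₁/d₂ = 1/2.94 = 0.340.
C₂ = 0.340 × 2.31×10⁻¹⁰ = 7.84×10⁻¹¹ F.

78.4 pF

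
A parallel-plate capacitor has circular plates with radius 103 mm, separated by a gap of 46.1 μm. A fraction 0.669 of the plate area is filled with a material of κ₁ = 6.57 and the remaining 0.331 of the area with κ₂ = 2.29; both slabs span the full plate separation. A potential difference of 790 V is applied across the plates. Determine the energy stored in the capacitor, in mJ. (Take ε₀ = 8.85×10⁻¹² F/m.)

10.3 mJ

A = π(103 mm)² = 3.33×10⁻² m².
Side-by-side slabs ⇒ two capacitors in parallel, each spanning the full gap.
C₁ = κ₁ε₀A₁/d = 6.57 × 8.85×10⁻¹² × 2.23×10⁻² / 4.61×10⁻⁵ = 2.81×10⁻⁸ F.
C₂ = κ₂ε₀A₂/d = 2.29 × 8.85×10⁻¹² × 1.10×10⁻² / 4.61×10⁻⁵ = 4.85×10⁻⁹ F.
C = C₁ + C₂ = 3.30×10⁻⁸ F.
U = ½CV² = ½ × 3.30×10⁻⁸ × (790)² = 1.03×10⁻² J.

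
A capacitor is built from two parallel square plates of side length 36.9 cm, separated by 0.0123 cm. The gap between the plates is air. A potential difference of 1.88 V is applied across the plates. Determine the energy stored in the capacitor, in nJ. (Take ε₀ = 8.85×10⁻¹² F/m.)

17.3 nJ

A = (36.9 cm)² = 0.136 m².
C = ε₀A/d = 8.85×10⁻¹² × 0.136 / 1.23×10⁻⁴ = 9.80×10⁻⁹ F.
U = ½CV² = ½ × 9.80×10⁻⁹ × (1.88)² = 1.73×10⁻⁸ J.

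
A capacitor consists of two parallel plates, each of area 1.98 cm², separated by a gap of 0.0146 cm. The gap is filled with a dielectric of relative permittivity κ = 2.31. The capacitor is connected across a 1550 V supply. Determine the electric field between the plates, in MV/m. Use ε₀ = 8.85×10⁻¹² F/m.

E = V/d = 1550 / 1.46×10⁻⁴ = 1.06×10⁷ V/m.

E ≈ 10.6 MV/m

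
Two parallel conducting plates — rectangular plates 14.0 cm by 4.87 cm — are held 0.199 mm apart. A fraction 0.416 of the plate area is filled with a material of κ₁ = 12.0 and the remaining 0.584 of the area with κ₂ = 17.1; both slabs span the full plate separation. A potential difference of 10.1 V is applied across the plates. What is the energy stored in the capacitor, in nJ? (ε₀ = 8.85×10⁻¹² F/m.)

A = 14.0 × 4.87 cm² = 6.82×10⁻³ m².
Side-by-side slabs ⇒ two capacitors in parallel, each spanning the full gap.
C₁ = κ₁ε₀A₁/d = 12.0 × 8.85×10⁻¹² × 2.84×10⁻³ / 1.99×10⁻⁴ = 1.51×10⁻⁹ F.
C₂ = κ₂ε₀A₂/d = 17.1 × 8.85×10⁻¹² × 3.98×10⁻³ / 1.99×10⁻⁴ = 3.03×10⁻⁹ F.
C = C₁ + C₂ = 4.54×10⁻⁹ F.
U = ½CV² = ½ × 4.54×10⁻⁹ × (10.1)² = 2.32×10⁻⁷ J.

232 nJ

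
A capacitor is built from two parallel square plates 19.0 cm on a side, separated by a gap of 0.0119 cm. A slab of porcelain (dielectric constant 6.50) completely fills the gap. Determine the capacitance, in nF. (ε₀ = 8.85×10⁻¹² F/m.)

A = (19.0 cm)² = 3.61×10⁻² m².
C = κε₀A/d = 6.50 × 8.85×10⁻¹² × 3.61×10⁻² / 1.19×10⁻⁴ = 1.75×10⁻⁸ F.

17.5 nF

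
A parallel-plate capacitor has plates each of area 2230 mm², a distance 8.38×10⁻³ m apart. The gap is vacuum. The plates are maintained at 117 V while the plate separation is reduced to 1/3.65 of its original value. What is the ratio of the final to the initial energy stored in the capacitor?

Battery connected ⇒ V is held fixed.
C₂ = 3.65 C₁ and U = ½CV², so U₂/U₁ = C₂/C₁ = 3.65.

U₂/U₁ ≈ 3.65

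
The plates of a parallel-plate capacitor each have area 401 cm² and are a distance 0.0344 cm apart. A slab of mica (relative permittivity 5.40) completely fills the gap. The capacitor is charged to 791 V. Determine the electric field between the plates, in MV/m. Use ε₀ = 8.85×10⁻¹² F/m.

E = V/d = 791 / 3.44×10⁻⁴ = 2.30×10⁶ V/m.

2.30 MV/m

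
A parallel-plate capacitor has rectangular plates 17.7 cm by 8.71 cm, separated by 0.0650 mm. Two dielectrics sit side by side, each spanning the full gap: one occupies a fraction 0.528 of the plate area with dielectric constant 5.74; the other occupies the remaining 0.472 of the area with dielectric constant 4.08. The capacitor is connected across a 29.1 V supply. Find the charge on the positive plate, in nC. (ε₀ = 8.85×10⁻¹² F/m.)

A = 17.7 × 8.71 cm² = 1.54×10⁻² m².
Side-by-side slabs ⇒ two capacitors in parallel, each spanning the full gap.
C₁ = κ₁ε₀A₁/d = 5.74 × 8.85×10⁻¹² × 8.14×10⁻³ / 6.50×10⁻⁵ = 6.36×10⁻⁹ F.
C₂ = κ₂ε₀A₂/d = 4.08 × 8.85×10⁻¹² × 7.28×10⁻³ / 6.50×10⁻⁵ = 4.04×10⁻⁹ F.
C = C₁ + C₂ = 1.04×10⁻⁸ F.
Q = CV = 1.04×10⁻⁸ × 29.1 = 3.03×10⁻⁷ C.

Q ≈ 303 nC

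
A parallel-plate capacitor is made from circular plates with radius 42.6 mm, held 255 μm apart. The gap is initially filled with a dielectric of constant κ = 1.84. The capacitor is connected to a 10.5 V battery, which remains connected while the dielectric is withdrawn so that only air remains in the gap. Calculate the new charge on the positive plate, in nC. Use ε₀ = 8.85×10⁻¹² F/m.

2.08 nC

A = π(42.6 mm)² = 5.70×10⁻³ m².
Initially C₁ = κε₀A/d = 1.84 × 8.85×10⁻¹² × 5.70×10⁻³ / 2.55×10⁻⁴ = 3.64×10⁻¹⁰ F.
Q₁ = 3.82×10⁻⁹ C.
Battery connected ⇒ V is held fixed. C₂ = 0.543 C₁ and Q = CV, so Q₂/Q₁ = C₂/C₁ = 0.543.
Q₂ = 0.543 × 3.82×10⁻⁹ = 2.08×10⁻⁹ C.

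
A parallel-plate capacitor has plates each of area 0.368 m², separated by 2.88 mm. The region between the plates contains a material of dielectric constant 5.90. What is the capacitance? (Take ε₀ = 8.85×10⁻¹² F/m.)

6.67 nF

C = κε₀A/d = 5.90 × 8.85×10⁻¹² × 0.368 / 2.88×10⁻³ = 6.67×10⁻⁹ F.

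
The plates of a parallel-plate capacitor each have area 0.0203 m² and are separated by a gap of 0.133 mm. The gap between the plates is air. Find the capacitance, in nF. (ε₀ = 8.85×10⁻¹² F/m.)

C ≈ 1.35 nF

C = ε₀A/d = 8.85×10⁻¹² × 2.03×10⁻² / 1.33×10⁻⁴ = 1.35×10⁻⁹ F.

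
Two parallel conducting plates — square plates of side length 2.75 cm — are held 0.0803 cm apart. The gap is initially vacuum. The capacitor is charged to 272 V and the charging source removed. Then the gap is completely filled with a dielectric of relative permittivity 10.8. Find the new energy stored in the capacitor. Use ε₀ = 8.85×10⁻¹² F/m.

A = (2.75 cm)² = 7.56×10⁻⁴ m².
Initially C₁ = ε₀A/d = 8.85×10⁻¹² × 7.56×10⁻⁴ / 8.03×10⁻⁴ = 8.33×10⁻¹² F.
U₁ = 3.08×10⁻⁷ J.
Isolated ⇒ Q is held fixed. C₂ = 10.8 C₁ and U = Q²/(2C), so U₂/U₁ = C₁/C₂ = 0.0926.
U₂ = 0.0926 × 3.08×10⁻⁷ = 2.85×10⁻⁸ J.

U ≈ 28.5 nJ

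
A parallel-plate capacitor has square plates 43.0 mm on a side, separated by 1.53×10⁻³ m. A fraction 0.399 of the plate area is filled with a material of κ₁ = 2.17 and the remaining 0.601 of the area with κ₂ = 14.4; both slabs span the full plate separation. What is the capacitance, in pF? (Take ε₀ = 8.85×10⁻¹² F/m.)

102 pF

A = (43.0 mm)² = 1.85×10⁻³ m².
Side-by-side slabs ⇒ two capacitors in parallel, each spanning the full gap.
C₁ = κ₁ε₀A₁/d = 2.17 × 8.85×10⁻¹² × 7.38×10⁻⁴ / 1.53×10⁻³ = 9.26×10⁻¹² F.
C₂ = κ₂ε₀A₂/d = 14.4 × 8.85×10⁻¹² × 1.11×10⁻³ / 1.53×10⁻³ = 9.26×10⁻¹¹ F.
C = C₁ + C₂ = 1.02×10⁻¹⁰ F.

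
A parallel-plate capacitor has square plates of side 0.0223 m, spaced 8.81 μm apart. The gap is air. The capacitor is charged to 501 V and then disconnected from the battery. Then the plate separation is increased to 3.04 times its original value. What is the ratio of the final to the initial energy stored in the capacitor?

U₂/U₁ ≈ 3.04

Isolated ⇒ Q is held fixed.
C₂ = 0.329 C₁ and U = Q²/(2C), so U₂/U₁ = C₁/C₂ = 3.04.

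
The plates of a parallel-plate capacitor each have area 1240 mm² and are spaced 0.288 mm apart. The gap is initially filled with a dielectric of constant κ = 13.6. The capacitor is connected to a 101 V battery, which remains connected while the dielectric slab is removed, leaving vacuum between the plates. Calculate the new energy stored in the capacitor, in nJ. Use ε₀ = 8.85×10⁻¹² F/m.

U ≈ 194 nJ

A = 1240 mm² = 1.24×10⁻³ m².
Initially C₁ = κε₀A/d = 13.6 × 8.85×10⁻¹² × 1.24×10⁻³ / 2.88×10⁻⁴ = 5.18×10⁻¹⁰ F.
U₁ = 2.64×10⁻⁶ J.
Battery connected ⇒ V is held fixed. C₂ = 0.0735 C₁ and U = ½CV², so U₂/U₁ = C₂/C₁ = 0.0735.
U₂ = 0.0735 × 2.64×10⁻⁶ = 1.94×10⁻⁷ J.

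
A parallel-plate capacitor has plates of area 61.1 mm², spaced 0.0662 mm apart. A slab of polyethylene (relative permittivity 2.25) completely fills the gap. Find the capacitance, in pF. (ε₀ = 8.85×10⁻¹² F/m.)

A = 61.1 mm² = 6.11×10⁻⁵ m².
C = κε₀A/d = 2.25 × 8.85×10⁻¹² × 6.11×10⁻⁵ / 6.62×10⁻⁵ = 1.84×10⁻¹¹ F.

C ≈ 18.4 pF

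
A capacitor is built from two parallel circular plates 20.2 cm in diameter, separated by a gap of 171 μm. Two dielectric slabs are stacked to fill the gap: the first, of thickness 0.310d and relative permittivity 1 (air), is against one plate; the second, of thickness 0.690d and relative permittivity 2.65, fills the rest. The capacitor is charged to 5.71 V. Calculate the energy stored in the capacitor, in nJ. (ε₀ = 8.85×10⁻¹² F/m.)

A = π(20.2/2 cm)² = 3.20×10⁻² m².
Stacked slabs ⇒ two capacitors in series, each with the full plate area.
C₁ = κ₁ε₀A/d₁ = 1.00 × 8.85×10⁻¹² × 3.20×10⁻² / 5.30×10⁻⁵ = 5.35×10⁻⁹ F.
C₂ = κ₂ε₀A/d₂ = 2.65 × 8.85×10⁻¹² × 3.20×10⁻² / 1.18×10⁻⁴ = 6.37×10⁻⁹ F.
C = (1/C₁ + 1/C₂)⁻¹ = 2.91×10⁻⁹ F.
U = ½CV² = ½ × 2.91×10⁻⁹ × (5.71)² = 4.74×10⁻⁸ J.

47.4 nJ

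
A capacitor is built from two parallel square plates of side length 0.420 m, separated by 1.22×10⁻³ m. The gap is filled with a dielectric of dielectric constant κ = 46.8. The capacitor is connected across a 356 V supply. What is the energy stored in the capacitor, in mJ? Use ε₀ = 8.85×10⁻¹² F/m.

3.79 mJ

A = (0.420 m)² = 0.176 m².
C = κε₀A/d = 46.8 × 8.85×10⁻¹² × 0.176 / 1.22×10⁻³ = 5.99×10⁻⁸ F.
U = ½CV² = ½ × 5.99×10⁻⁸ × (356)² = 3.79×10⁻³ J.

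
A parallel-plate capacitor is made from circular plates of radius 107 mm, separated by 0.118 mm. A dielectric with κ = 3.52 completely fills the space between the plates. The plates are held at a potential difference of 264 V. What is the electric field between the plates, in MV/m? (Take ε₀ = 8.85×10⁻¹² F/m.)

E = V/d = 264 / 1.18×10⁻⁴ = 2.24×10⁶ V/m.

2.24 MV/m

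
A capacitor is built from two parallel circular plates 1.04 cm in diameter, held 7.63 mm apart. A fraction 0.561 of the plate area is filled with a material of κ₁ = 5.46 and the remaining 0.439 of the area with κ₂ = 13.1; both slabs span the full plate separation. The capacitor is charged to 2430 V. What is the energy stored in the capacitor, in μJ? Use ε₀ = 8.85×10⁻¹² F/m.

2.56 μJ

A = π(1.04/2 cm)² = 8.49×10⁻⁵ m².
Side-by-side slabs ⇒ two capacitors in parallel, each spanning the full gap.
C₁ = κ₁ε₀A₁/d = 5.46 × 8.85×10⁻¹² × 4.77×10⁻⁵ / 7.63×10⁻³ = 3.02×10⁻¹³ F.
C₂ = κ₂ε₀A₂/d = 13.1 × 8.85×10⁻¹² × 3.73×10⁻⁵ / 7.63×10⁻³ = 5.67×10⁻¹³ F.
C = C₁ + C₂ = 8.68×10⁻¹³ F.
U = ½CV² = ½ × 8.68×10⁻¹³ × (2430)² = 2.56×10⁻⁶ J.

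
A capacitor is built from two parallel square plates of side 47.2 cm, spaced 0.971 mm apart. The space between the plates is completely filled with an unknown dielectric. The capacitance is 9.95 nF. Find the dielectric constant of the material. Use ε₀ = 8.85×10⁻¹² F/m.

A = (47.2 cm)² = 0.223 m².
κ = Cd/(ε₀A) = 9.95×10⁻⁹ × 9.71×10⁻⁴ / (8.85×10⁻¹² × 0.223) = 4.90.

4.90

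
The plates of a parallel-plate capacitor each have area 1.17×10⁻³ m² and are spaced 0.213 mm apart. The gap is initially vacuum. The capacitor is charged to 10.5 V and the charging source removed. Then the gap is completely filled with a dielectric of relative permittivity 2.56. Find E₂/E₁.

Isolated ⇒ Q is held fixed.
V₂ = Q/C₂ = V₁/2.56; E = V/d, so E₂/E₁ = (V₂/V₁)(d₁/d₂) = 0.391.

E₂/E₁ ≈ 0.391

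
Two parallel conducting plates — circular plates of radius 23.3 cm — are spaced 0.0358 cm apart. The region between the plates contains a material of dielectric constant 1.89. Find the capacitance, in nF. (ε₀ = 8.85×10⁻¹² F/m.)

A = π(23.3 cm)² = 0.171 m².
C = κε₀A/d = 1.89 × 8.85×10⁻¹² × 0.171 / 3.58×10⁻⁴ = 7.97×10⁻⁹ F.

7.97 nF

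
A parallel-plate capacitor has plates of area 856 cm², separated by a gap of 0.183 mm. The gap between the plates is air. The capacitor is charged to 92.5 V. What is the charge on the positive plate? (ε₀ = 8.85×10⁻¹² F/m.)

Q ≈ 383 nC

A = 856 cm² = 8.56×10⁻² m².
C = ε₀A/d = 8.85×10⁻¹² × 8.56×10⁻² / 1.83×10⁻⁴ = 4.14×10⁻⁹ F.
Q = CV = 4.14×10⁻⁹ × 92.5 = 3.83×10⁻⁷ C.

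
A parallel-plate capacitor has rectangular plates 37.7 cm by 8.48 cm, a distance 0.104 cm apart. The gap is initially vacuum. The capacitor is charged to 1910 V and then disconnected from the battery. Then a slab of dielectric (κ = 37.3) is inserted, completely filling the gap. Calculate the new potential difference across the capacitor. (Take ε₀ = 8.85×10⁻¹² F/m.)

A = 37.7 × 8.48 cm² = 3.20×10⁻² m².
Initially C₁ = ε₀A/d = 8.85×10⁻¹² × 3.20×10⁻² / 1.04×10⁻³ = 2.72×10⁻¹⁰ F.
V₁ = 1.91×10³ V.
Isolated ⇒ Q is held fixed. C₂ = 37.3 C₁ and V = Q/C, so V₂/V₁ = C₁/C₂ = 0.0268.
V₂ = 0.0268 × 1.91×10³ = 51.2 V.

51.2 V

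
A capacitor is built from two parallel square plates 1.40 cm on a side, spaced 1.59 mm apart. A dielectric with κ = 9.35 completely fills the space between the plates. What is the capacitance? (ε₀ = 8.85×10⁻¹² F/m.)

A = (1.40 cm)² = 1.96×10⁻⁴ m².
C = κε₀A/d = 9.35 × 8.85×10⁻¹² × 1.96×10⁻⁴ / 1.59×10⁻³ = 1.02×10⁻¹¹ F.

C ≈ 10.2 pF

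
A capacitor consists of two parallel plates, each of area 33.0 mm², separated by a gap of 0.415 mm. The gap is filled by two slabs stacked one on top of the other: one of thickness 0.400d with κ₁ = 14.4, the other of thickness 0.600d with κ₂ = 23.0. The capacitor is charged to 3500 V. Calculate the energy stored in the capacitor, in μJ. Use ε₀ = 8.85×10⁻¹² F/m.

U ≈ 80.0 μJ

A = 33.0 mm² = 3.30×10⁻⁵ m².
Stacked slabs ⇒ two capacitors in series, each with the full plate area.
C₁ = κ₁ε₀A/d₁ = 14.4 × 8.85×10⁻¹² × 3.30×10⁻⁵ / 1.66×10⁻⁴ = 2.53×10⁻¹¹ F.
C₂ = κ₂ε₀A/d₂ = 23.0 × 8.85×10⁻¹² × 3.30×10⁻⁵ / 2.49×10⁻⁴ = 2.70×10⁻¹¹ F.
C = (1/C₁ + 1/C₂)⁻¹ = 1.31×10⁻¹¹ F.
U = ½CV² = ½ × 1.31×10⁻¹¹ × (3500)² = 8.00×10⁻⁵ J.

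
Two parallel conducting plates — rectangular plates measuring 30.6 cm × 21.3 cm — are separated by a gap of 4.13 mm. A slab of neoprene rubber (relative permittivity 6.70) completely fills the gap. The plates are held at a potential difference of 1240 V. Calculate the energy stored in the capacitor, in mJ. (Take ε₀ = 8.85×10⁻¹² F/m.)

U ≈ 0.719 mJ

A = 30.6 × 21.3 cm² = 6.52×10⁻² m².
C = κε₀A/d = 6.70 × 8.85×10⁻¹² × 6.52×10⁻² / 4.13×10⁻³ = 9.36×10⁻¹⁰ F.
U = ½CV² = ½ × 9.36×10⁻¹⁰ × (1240)² = 7.19×10⁻⁴ J.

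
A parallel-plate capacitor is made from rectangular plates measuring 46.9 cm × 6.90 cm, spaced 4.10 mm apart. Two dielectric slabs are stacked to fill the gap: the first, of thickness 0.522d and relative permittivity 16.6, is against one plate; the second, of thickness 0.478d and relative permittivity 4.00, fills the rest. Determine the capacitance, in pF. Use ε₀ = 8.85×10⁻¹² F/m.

C ≈ 463 pF

A = 46.9 × 6.90 cm² = 3.24×10⁻² m².
Stacked slabs ⇒ two capacitors in series, each with the full plate area.
C₁ = κ₁ε₀A/d₁ = 16.6 × 8.85×10⁻¹² × 3.24×10⁻² / 2.14×10⁻³ = 2.22×10⁻⁹ F.
C₂ = κ₂ε₀A/d₂ = 4.00 × 8.85×10⁻¹² × 3.24×10⁻² / 1.96×10⁻³ = 5.85×10⁻¹⁰ F.
C = (1/C₁ + 1/C₂)⁻¹ = 4.63×10⁻¹⁰ F.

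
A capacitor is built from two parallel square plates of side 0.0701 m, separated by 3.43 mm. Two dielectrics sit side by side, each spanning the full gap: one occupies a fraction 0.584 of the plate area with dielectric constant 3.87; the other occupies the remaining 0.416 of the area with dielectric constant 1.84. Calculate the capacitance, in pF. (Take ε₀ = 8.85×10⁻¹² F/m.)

38.4 pF

A = (0.0701 m)² = 4.91×10⁻³ m².
Side-by-side slabs ⇒ two capacitors in parallel, each spanning the full gap.
C₁ = κ₁ε₀A₁/d = 3.87 × 8.85×10⁻¹² × 2.87×10⁻³ / 3.43×10⁻³ = 2.87×10⁻¹¹ F.
C₂ = κ₂ε₀A₂/d = 1.84 × 8.85×10⁻¹² × 2.04×10⁻³ / 3.43×10⁻³ = 9.71×10⁻¹² F.
C = C₁ + C₂ = 3.84×10⁻¹¹ F.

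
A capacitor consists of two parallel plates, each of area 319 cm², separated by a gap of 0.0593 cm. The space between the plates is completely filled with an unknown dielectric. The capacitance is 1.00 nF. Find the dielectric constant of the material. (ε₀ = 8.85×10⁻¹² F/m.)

2.10

A = 319 cm² = 3.19×10⁻² m².
κ = Cd/(ε₀A) = 1.00×10⁻⁹ × 5.93×10⁻⁴ / (8.85×10⁻¹² × 3.19×10⁻²) = 2.10.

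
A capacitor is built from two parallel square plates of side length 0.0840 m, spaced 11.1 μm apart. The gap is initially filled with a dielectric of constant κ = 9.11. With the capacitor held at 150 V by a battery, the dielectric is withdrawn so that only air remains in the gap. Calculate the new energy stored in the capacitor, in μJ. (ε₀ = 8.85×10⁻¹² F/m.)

A = (0.0840 m)² = 7.06×10⁻³ m².
Initially C₁ = κε₀A/d = 9.11 × 8.85×10⁻¹² × 7.06×10⁻³ / 1.11×10⁻⁵ = 5.13×10⁻⁸ F.
U₁ = 5.77×10⁻⁴ J.
Battery connected ⇒ V is held fixed. C₂ = 0.110 C₁ and U = ½CV², so U₂/U₁ = C₂/C₁ = 0.110.
U₂ = 0.110 × 5.77×10⁻⁴ = 6.33×10⁻⁵ J.

63.3 μJ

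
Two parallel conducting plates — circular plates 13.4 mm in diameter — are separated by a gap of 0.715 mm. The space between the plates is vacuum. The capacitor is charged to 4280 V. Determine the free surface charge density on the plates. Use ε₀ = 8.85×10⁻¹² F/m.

5.30 nC/cm²

A = π(13.4/2 mm)² = 1.41×10⁻⁴ m².
C = ε₀A/d = 8.85×10⁻¹² × 1.41×10⁻⁴ / 7.15×10⁻⁴ = 1.75×10⁻¹² F.
σ = Q/A = CV/A = 1.75×10⁻¹² × 4280 / 1.41×10⁻⁴ = 5.30×10⁻⁵ C/m².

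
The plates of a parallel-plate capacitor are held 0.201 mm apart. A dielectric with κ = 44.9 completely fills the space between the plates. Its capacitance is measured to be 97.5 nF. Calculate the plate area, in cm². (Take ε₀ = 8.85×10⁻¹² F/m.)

A = Cd/(κε₀) = 9.75×10⁻⁸ × 2.01×10⁻⁴ / (44.9 × 8.85×10⁻¹²) = 4.93×10⁻² m².

A ≈ 493 cm²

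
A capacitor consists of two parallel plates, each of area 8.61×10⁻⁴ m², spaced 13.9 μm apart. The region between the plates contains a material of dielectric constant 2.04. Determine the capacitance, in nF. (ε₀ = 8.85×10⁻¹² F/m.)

C = κε₀A/d = 2.04 × 8.85×10⁻¹² × 8.61×10⁻⁴ / 1.39×10⁻⁵ = 1.12×10⁻⁹ F.

C ≈ 1.12 nF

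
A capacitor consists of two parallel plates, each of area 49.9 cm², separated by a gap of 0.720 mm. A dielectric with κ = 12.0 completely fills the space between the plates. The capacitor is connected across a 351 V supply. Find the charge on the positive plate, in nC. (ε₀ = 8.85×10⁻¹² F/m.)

A = 49.9 cm² = 4.99×10⁻³ m².
C = κε₀A/d = 12.0 × 8.85×10⁻¹² × 4.99×10⁻³ / 7.20×10⁻⁴ = 7.36×10⁻¹⁰ F.
Q = CV = 7.36×10⁻¹⁰ × 351 = 2.58×10⁻⁷ C.

258 nC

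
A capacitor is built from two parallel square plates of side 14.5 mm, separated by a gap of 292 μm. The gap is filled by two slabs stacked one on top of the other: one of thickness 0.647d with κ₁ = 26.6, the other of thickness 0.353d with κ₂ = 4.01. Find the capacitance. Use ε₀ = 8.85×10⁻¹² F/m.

C ≈ 56.7 pF

A = (14.5 mm)² = 2.10×10⁻⁴ m².
Stacked slabs ⇒ two capacitors in series, each with the full plate area.
C₁ = κ₁ε₀A/d₁ = 26.6 × 8.85×10⁻¹² × 2.10×10⁻⁴ / 1.89×10⁻⁴ = 2.62×10⁻¹⁰ F.
C₂ = κ₂ε₀A/d₂ = 4.01 × 8.85×10⁻¹² × 2.10×10⁻⁴ / 1.03×10⁻⁴ = 7.24×10⁻¹¹ F.
C = (1/C₁ + 1/C₂)⁻¹ = 5.67×10⁻¹¹ F.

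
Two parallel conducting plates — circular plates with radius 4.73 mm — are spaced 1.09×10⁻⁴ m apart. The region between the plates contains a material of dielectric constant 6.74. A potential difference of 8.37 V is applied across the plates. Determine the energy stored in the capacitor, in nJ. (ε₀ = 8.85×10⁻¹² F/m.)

1.35 nJ

A = π(4.73 mm)² = 7.03×10⁻⁵ m².
C = κε₀A/d = 6.74 × 8.85×10⁻¹² × 7.03×10⁻⁵ / 1.09×10⁻⁴ = 3.85×10⁻¹¹ F.
U = ½CV² = ½ × 3.85×10⁻¹¹ × (8.37)² = 1.35×10⁻⁹ J.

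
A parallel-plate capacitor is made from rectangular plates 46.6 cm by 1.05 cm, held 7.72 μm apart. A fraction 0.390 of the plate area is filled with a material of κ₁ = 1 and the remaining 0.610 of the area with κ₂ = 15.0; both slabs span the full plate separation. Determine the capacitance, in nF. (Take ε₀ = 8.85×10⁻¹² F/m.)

53.5 nF

A = 46.6 × 1.05 cm² = 4.89×10⁻³ m².
Side-by-side slabs ⇒ two capacitors in parallel, each spanning the full gap.
C₁ = κ₁ε₀A₁/d = 1.00 × 8.85×10⁻¹² × 1.91×10⁻³ / 7.72×10⁻⁶ = 2.19×10⁻⁹ F.
C₂ = κ₂ε₀A₂/d = 15.0 × 8.85×10⁻¹² × 2.98×10⁻³ / 7.72×10⁻⁶ = 5.13×10⁻⁸ F.
C = C₁ + C₂ = 5.35×10⁻⁸ F.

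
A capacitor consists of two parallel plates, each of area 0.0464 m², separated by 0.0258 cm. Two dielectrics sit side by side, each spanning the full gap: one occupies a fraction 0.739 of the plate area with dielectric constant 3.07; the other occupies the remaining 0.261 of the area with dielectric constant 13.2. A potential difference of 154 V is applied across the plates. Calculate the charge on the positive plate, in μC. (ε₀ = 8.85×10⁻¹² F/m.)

Q ≈ 1.40 μC

Side-by-side slabs ⇒ two capacitors in parallel, each spanning the full gap.
C₁ = κ₁ε₀A₁/d = 3.07 × 8.85×10⁻¹² × 3.43×10⁻² / 2.58×10⁻⁴ = 3.61×10⁻⁹ F.
C₂ = κ₂ε₀A₂/d = 13.2 × 8.85×10⁻¹² × 1.21×10⁻² / 2.58×10⁻⁴ = 5.48×10⁻⁹ F.
C = C₁ + C₂ = 9.09×10⁻⁹ F.
Q = CV = 9.09×10⁻⁹ × 154 = 1.40×10⁻⁶ C.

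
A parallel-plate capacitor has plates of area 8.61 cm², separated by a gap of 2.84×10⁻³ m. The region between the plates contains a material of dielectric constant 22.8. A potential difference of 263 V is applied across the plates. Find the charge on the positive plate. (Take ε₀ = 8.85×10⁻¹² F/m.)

A = 8.61 cm² = 8.61×10⁻⁴ m².
C = κε₀A/d = 22.8 × 8.85×10⁻¹² × 8.61×10⁻⁴ / 2.84×10⁻³ = 6.12×10⁻¹¹ F.
Q = CV = 6.12×10⁻¹¹ × 263 = 1.61×10⁻⁸ C.

Q ≈ 16.1 nC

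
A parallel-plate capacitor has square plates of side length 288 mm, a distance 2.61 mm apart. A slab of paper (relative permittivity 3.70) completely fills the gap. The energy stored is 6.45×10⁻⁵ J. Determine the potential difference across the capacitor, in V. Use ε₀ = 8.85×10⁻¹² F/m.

A = (288 mm)² = 8.29×10⁻² m².
C = κε₀A/d = 3.70 × 8.85×10⁻¹² × 8.29×10⁻² / 2.61×10⁻³ = 1.04×10⁻⁹ F.
V = √(2U/C) = √(2 × 6.45×10⁻⁵ / 1.04×10⁻⁹) = 3.52×10² V.

V ≈ 352 V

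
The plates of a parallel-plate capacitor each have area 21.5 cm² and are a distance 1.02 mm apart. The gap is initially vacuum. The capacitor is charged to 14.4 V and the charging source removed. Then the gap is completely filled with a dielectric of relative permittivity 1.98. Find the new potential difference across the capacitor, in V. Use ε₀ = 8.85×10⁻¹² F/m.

A = 21.5 cm² = 2.15×10⁻³ m².
Initially C₁ = ε₀A/d = 8.85×10⁻¹² × 2.15×10⁻³ / 1.02×10⁻³ = 1.87×10⁻¹¹ F.
V₁ = 14.4 V.
Isolated ⇒ Q is held fixed. C₂ = 1.98 C₁ and V = Q/C, so V₂/V₁ = C₁/C₂ = 0.505.
V₂ = 0.505 × 14.4 = 7.27 V.

V ≈ 7.27 V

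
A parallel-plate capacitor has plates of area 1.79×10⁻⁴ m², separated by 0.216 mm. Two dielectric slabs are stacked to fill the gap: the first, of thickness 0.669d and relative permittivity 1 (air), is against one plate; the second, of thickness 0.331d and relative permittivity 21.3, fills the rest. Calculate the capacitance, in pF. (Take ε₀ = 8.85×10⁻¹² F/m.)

C ≈ 10.7 pF

Stacked slabs ⇒ two capacitors in series, each with the full plate area.
C₁ = κ₁ε₀A/d₁ = 1.00 × 8.85×10⁻¹² × 1.79×10⁻⁴ / 1.45×10⁻⁴ = 1.10×10⁻¹¹ F.
C₂ = κ₂ε₀A/d₂ = 21.3 × 8.85×10⁻¹² × 1.79×10⁻⁴ / 7.15×10⁻⁵ = 4.72×10⁻¹⁰ F.
C = (1/C₁ + 1/C₂)⁻¹ = 1.07×10⁻¹¹ F.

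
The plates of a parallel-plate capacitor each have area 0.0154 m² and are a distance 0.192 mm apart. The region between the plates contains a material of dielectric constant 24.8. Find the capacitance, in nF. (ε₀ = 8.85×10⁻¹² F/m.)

C = κε₀A/d = 24.8 × 8.85×10⁻¹² × 1.54×10⁻² / 1.92×10⁻⁴ = 1.76×10⁻⁸ F.

C ≈ 17.6 nF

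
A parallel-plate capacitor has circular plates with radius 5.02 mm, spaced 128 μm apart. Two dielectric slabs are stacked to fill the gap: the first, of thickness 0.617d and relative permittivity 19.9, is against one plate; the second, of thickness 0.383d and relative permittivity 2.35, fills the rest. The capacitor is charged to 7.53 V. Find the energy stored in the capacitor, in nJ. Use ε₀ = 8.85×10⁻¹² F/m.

0.800 nJ

A = π(5.02 mm)² = 7.92×10⁻⁵ m².
Stacked slabs ⇒ two capacitors in series, each with the full plate area.
C₁ = κ₁ε₀A/d₁ = 19.9 × 8.85×10⁻¹² × 7.92×10⁻⁵ / 7.90×10⁻⁵ = 1.77×10⁻¹⁰ F.
C₂ = κ₂ε₀A/d₂ = 2.35 × 8.85×10⁻¹² × 7.92×10⁻⁵ / 4.90×10⁻⁵ = 3.36×10⁻¹¹ F.
C = (1/C₁ + 1/C₂)⁻¹ = 2.82×10⁻¹¹ F.
U = ½CV² = ½ × 2.82×10⁻¹¹ × (7.53)² = 8.00×10⁻¹⁰ J.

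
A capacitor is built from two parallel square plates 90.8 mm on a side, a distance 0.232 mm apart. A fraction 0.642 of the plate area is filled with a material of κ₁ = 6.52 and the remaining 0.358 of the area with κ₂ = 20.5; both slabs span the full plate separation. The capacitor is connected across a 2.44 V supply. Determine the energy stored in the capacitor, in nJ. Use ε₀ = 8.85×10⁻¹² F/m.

A = (90.8 mm)² = 8.24×10⁻³ m².
Side-by-side slabs ⇒ two capacitors in parallel, each spanning the full gap.
C₁ = κ₁ε₀A₁/d = 6.52 × 8.85×10⁻¹² × 5.29×10⁻³ / 2.32×10⁻⁴ = 1.32×10⁻⁹ F.
C₂ = κ₂ε₀A₂/d = 20.5 × 8.85×10⁻¹² × 2.95×10⁻³ / 2.32×10⁻⁴ = 2.31×10⁻⁹ F.
C = C₁ + C₂ = 3.62×10⁻⁹ F.
U = ½CV² = ½ × 3.62×10⁻⁹ × (2.44)² = 1.08×10⁻⁸ J.

U ≈ 10.8 nJ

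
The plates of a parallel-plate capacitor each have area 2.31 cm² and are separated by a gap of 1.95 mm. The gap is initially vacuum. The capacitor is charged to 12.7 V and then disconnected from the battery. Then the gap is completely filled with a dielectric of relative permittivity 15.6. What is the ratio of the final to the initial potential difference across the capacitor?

0.0641

Isolated ⇒ Q is held fixed.
C₂ = 15.6 C₁ and V = Q/C, so V₂/V₁ = C₁/C₂ = 0.0641.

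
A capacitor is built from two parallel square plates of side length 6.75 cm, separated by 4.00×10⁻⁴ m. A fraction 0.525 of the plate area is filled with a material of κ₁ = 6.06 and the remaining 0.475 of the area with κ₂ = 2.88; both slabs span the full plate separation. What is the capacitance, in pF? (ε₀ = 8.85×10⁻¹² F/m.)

459 pF

A = (6.75 cm)² = 4.56×10⁻³ m².
Side-by-side slabs ⇒ two capacitors in parallel, each spanning the full gap.
C₁ = κ₁ε₀A₁/d = 6.06 × 8.85×10⁻¹² × 2.39×10⁻³ / 4.00×10⁻⁴ = 3.21×10⁻¹⁰ F.
C₂ = κ₂ε₀A₂/d = 2.88 × 8.85×10⁻¹² × 2.16×10⁻³ / 4.00×10⁻⁴ = 1.38×10⁻¹⁰ F.
C = C₁ + C₂ = 4.59×10⁻¹⁰ F.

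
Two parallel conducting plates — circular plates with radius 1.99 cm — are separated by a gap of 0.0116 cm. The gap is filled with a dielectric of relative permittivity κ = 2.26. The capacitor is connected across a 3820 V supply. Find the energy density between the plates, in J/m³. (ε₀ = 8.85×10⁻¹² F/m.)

E = V/d = 3820 / 1.16×10⁻⁴ = 3.29×10⁷ V/m.
u = ½κε₀E² = ½ × 2.26 × 8.85×10⁻¹² × (3.29×10⁷)² = 1.08×10⁴ J/m³.

1.08×10⁴ J/m³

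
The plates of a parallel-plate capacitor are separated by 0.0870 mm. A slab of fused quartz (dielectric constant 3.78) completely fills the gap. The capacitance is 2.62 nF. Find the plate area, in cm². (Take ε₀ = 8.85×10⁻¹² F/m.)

A ≈ 68.1 cm²

A = Cd/(κε₀) = 2.62×10⁻⁹ × 8.70×10⁻⁵ / (3.78 × 8.85×10⁻¹²) = 6.81×10⁻³ m².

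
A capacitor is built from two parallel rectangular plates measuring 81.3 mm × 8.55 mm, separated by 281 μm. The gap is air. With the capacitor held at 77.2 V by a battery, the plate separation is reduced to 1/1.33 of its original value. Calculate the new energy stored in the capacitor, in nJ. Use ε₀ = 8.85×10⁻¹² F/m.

U ≈ 86.8 nJ

A = 81.3 × 8.55 mm² = 6.95×10⁻⁴ m².
Initially C₁ = ε₀A/d = 8.85×10⁻¹² × 6.95×10⁻⁴ / 2.81×10⁻⁴ = 2.19×10⁻¹¹ F.
U₁ = 6.52×10⁻⁸ J.
Battery connected ⇒ V is held fixed. C₂ = 1.33 C₁ and U = ½CV², so U₂/U₁ = C₂/C₁ = 1.33.
U₂ = 1.33 × 6.52×10⁻⁸ = 8.68×10⁻⁸ J.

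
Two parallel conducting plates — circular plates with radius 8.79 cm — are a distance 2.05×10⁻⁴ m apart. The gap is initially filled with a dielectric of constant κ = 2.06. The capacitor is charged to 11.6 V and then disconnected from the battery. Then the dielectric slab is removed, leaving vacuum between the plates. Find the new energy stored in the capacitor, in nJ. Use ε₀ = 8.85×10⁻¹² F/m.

A = π(8.79 cm)² = 2.43×10⁻² m².
Initially C₁ = κε₀A/d = 2.06 × 8.85×10⁻¹² × 2.43×10⁻² / 2.05×10⁻⁴ = 2.16×10⁻⁹ F.
U₁ = 1.45×10⁻⁷ J.
Isolated ⇒ Q is held fixed. C₂ = 0.485 C₁ and U = Q²/(2C), so U₂/U₁ = C₁/C₂ = 2.06.
U₂ = 2.06 × 1.45×10⁻⁷ = 2.99×10⁻⁷ J.

299 nJ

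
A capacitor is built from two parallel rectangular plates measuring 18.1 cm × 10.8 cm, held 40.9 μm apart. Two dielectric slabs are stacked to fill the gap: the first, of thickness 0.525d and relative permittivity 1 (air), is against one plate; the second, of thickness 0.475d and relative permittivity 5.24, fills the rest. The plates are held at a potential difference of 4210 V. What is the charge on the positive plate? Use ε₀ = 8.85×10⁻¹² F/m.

A = 18.1 × 10.8 cm² = 1.95×10⁻² m².
Stacked slabs ⇒ two capacitors in series, each with the full plate area.
C₁ = κ₁ε₀A/d₁ = 1.00 × 8.85×10⁻¹² × 1.95×10⁻² / 2.15×10⁻⁵ = 8.06×10⁻⁹ F.
C₂ = κ₂ε₀A/d₂ = 5.24 × 8.85×10⁻¹² × 1.95×10⁻² / 1.94×10⁻⁵ = 4.67×10⁻⁸ F.
C = (1/C₁ + 1/C₂)⁻¹ = 6.87×10⁻⁹ F.
Q = CV = 6.87×10⁻⁹ × 4210 = 2.89×10⁻⁵ C.

Q ≈ 28.9 μC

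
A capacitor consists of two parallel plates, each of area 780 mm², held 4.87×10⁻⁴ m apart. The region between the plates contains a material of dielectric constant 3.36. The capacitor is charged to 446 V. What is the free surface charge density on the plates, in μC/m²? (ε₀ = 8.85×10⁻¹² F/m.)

σ ≈ 27.2 μC/m²

A = 780 mm² = 7.80×10⁻⁴ m².
C = κε₀A/d = 3.36 × 8.85×10⁻¹² × 7.80×10⁻⁴ / 4.87×10⁻⁴ = 4.76×10⁻¹¹ F.
σ = Q/A = CV/A = 4.76×10⁻¹¹ × 446 / 7.80×10⁻⁴ = 2.72×10⁻⁵ C/m².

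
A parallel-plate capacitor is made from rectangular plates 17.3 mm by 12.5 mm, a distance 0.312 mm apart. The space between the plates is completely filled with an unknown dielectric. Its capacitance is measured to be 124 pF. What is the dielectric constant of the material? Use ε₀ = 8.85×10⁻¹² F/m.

A = 17.3 × 12.5 mm² = 2.16×10⁻⁴ m².
κ = Cd/(ε₀A) = 1.24×10⁻¹⁰ × 3.12×10⁻⁴ / (8.85×10⁻¹² × 2.16×10⁻⁴) = 20.2.

κ ≈ 20.2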